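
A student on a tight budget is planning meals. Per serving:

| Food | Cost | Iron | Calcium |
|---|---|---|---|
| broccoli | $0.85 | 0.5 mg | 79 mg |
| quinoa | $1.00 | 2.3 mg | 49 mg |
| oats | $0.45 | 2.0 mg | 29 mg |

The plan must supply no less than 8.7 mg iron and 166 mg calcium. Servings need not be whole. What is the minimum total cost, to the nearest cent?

A basic optimal solution has at most two foods positive. Try each food alone and each pair with both targets met exactly.
broccoli only: max(8.7/0.5, 166/79) = 17.4 servings → $14.79.
quinoa only: max(8.7/2.3, 166/49) = 3.783 servings → $3.78.
oats only: max(8.7/2.0, 166/29) = 5.724 servings → $2.58.
broccoli + quinoa: intersection lies outside the first quadrant.
broccoli + oats with both tight: 0.5554 servings and 4.211 servings → $2.37.
quinoa + oats with both tight: 2.546 servings and 1.422 servings → $3.19.
So the least-cost plan costs $2.37.

$2.37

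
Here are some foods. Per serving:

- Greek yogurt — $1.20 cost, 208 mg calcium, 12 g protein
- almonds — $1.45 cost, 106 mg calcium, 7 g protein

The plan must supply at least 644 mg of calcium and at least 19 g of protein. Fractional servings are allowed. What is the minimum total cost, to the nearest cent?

Compare the cost at each extreme point of the feasible region.
Greek yogurt only: max(644/208, 19/12) = 3.096 servings → $3.72.
almonds only: max(644/106, 19/7) = 6.075 servings → $8.81.
Greek yogurt + almonds: the both-tight solution has a negative serving — not a feasible corner.
So the least-cost plan costs $3.72.

$3.72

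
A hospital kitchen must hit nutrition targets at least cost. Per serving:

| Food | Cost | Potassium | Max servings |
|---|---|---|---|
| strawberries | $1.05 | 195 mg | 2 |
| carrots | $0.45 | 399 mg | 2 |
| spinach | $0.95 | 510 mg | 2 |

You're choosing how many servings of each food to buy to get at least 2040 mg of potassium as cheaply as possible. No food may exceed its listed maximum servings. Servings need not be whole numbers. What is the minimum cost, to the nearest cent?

Cost per mg of potassium: carrots $0.0011, spinach $0.0019, strawberries $0.0054.
Take 2 servings of carrots: +798.0 mg potassium for $0.90 (total $0.90, still need 1242.0 mg).
Take 2 servings of spinach: +1020.0 mg potassium for $1.90 (total $2.80, still need 222.0 mg).
Take 1.138 servings of strawberries: +222.0 mg potassium for $1.20 (total $4.00, still need 0.0 mg).
Filling from the cheapest source first is optimal under one linear minimum: $4.00.

$4.00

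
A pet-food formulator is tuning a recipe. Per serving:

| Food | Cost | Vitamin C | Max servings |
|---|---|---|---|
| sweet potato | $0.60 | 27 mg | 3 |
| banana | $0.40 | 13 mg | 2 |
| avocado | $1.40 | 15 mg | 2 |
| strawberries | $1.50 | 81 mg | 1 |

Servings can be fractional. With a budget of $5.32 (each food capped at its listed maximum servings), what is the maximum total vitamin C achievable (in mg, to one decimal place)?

Vitamin C per dollar: strawberries 54, sweet potato 45, banana 32.5, avocado 10.71.
Take 1 serving of strawberries: spends $1.50, +81.0 mg vitamin C (running total 81.0 mg).
Take 3 servings of sweet potato: spends $1.80, +81.0 mg vitamin C (running total 162.0 mg).
Take 2 servings of banana: spends $0.80, +26.0 mg vitamin C (running total 188.0 mg).
Take 0.8714 servings of avocado: spends $1.22, +13.1 mg vitamin C (running total 201.1 mg).
Greedy by best ratio exhausts the cost allowance optimally: 201.1 mg.

201.1 mg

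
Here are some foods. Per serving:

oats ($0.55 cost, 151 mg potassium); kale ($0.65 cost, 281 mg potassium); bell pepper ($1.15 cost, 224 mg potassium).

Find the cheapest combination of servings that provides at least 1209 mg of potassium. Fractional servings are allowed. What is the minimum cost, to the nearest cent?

Cost per mg of potassium: kale $0.0023, oats $0.0036, bell pepper $0.0051.
With no serving limits, use only kale: 1209 mg / 281 mg = 4.302 servings × $0.65 = $2.80.

$2.80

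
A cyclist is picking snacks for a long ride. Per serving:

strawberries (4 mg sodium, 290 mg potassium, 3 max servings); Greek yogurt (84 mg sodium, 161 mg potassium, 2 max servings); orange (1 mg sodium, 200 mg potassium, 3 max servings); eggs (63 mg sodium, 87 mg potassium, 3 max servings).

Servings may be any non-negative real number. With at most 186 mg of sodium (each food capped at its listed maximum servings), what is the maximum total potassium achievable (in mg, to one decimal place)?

1796.1 mg

Potassium per mg sodium: orange 200, strawberries 72.5, Greek yogurt 1.917, eggs 1.381.
Take 3 servings of orange: uses 3 mg sodium, +600.0 mg potassium (running total 600.0 mg).
Take 3 servings of strawberries: uses 12 mg sodium, +870.0 mg potassium (running total 1470.0 mg).
Take 2 servings of Greek yogurt: uses 168 mg sodium, +322.0 mg potassium (running total 1792.0 mg).
Take 0.04762 servings of eggs: uses 3 mg sodium, +4.1 mg potassium (running total 1796.1 mg).
Filling greedily by potassium-per-mg sodium is optimal for one linear limit, giving 1796.1 mg.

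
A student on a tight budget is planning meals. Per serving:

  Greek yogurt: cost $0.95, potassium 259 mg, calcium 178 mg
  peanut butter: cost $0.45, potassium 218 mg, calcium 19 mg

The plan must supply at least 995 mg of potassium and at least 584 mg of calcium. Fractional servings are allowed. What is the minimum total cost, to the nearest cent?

$3.38

Check every corner: each single food scaled to meet both minima, and each pair solved so both constraints bind.
Greek yogurt only: max(995/259, 584/178) = 3.842 servings → $3.65.
peanut butter only: max(995/218, 584/19) = 30.74 servings → $13.83.
Greek yogurt + peanut butter with both tight: 3.199 servings and 0.763 servings → $3.38.
The minimum over all feasible corners is $3.38.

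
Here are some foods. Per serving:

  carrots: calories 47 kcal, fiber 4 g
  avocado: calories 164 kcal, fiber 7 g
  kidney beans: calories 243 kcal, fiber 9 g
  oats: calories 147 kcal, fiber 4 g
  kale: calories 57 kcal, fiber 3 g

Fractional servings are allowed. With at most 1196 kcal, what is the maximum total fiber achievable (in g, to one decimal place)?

Fiber per kcal: carrots 0.08511, kale 0.05263, avocado 0.04268, kidney beans 0.03704, oats 0.02721.
With no serving limits, spend the whole calories allowance on carrots: 1196 kcal / 47 kcal × 4 g = 101.8 g.

101.8 g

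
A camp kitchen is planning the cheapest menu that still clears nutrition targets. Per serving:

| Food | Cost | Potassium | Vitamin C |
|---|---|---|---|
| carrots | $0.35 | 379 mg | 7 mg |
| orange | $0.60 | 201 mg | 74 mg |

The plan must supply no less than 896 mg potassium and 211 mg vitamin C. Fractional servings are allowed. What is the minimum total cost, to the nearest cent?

$1.97

A basic optimal solution has at most two foods positive. Try each food alone and each pair with both targets met exactly.
carrots only: max(896/379, 211/7) = 30.14 servings → $10.55.
orange only: max(896/201, 211/74) = 4.458 servings → $2.67.
carrots + orange with both tight: 0.8969 servings and 2.767 servings → $1.97.
The minimum over all feasible corners is $1.97.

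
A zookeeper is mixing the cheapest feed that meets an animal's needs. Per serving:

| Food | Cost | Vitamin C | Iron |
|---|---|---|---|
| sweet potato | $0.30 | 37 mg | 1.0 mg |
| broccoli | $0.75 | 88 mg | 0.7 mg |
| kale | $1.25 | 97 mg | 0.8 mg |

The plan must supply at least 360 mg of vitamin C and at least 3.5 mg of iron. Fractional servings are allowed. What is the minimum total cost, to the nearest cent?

$2.92

Check every corner: each single food scaled to meet both minima, and each pair solved so both constraints bind.
sweet potato only: max(360/37, 3.5/1.0) = 9.73 servings → $2.92.
broccoli only: max(360/88, 3.5/0.7) = 5 servings → $3.75.
kale only: max(360/97, 3.5/0.8) = 4.375 servings → $5.47.
sweet potato + broccoli with both tight: 0.9018 servings and 3.712 servings → $3.05.
sweet potato + kale with both tight: 0.7641 servings and 3.42 servings → $4.50.
broccoli + kale: intersection lies outside the first quadrant.
Cheapest feasible corner: $2.92.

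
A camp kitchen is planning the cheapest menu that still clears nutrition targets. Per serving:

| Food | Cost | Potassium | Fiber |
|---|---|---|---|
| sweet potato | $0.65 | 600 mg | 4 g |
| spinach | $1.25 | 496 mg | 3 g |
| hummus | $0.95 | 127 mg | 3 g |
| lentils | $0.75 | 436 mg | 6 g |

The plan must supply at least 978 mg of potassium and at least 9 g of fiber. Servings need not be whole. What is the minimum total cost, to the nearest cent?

$1.28

sweet potato only: max(978/600, 9/4) = 2.25 servings → $1.46.
spinach only: max(978/496, 9/3) = 3 servings → $3.75.
hummus only: max(978/127, 9/3) = 7.701 servings → $7.32.
lentils only: max(978/436, 9/6) = 2.243 servings → $1.68.
sweet potato + spinach: intersection lies outside the first quadrant.
sweet potato + hummus with both tight: 1.386 servings and 1.152 servings → $2.00.
sweet potato + lentils with both tight: 1.047 servings and 0.8017 servings → $1.28.
spinach + hummus with both tight: 1.618 servings and 1.382 servings → $3.34.
spinach + lentils with both tight: 1.165 servings and 0.9173 servings → $2.14.
hummus + lentils: the both-tight solution has a negative serving — not a feasible corner.
So the least-cost plan costs $1.28.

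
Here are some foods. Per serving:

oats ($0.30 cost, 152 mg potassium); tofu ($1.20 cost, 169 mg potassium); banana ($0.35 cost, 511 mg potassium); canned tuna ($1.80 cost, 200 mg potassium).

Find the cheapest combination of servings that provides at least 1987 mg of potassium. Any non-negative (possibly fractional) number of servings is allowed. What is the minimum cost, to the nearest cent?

$1.36

Cost per mg of potassium: banana $0.0007, oats $0.0020, tofu $0.0071, canned tuna $0.0090.
With no serving limits, use only banana: 1987 mg / 511 mg = 3.888 servings × $0.35 = $1.36.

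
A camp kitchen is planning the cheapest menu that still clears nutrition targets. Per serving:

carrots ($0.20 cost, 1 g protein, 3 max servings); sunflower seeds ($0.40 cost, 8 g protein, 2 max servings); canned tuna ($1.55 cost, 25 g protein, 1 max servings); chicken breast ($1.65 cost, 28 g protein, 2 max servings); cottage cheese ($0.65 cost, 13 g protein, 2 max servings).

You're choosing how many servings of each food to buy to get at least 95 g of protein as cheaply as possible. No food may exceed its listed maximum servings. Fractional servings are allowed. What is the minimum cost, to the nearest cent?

$5.22

Cost per g of protein: sunflower seeds $0.0500, cottage cheese $0.0500, chicken breast $0.0589, canned tuna $0.0620, carrots $0.2000.
Take 2 servings of sunflower seeds: +16.0 g protein for $0.80 (total $0.80, still need 79.0 g).
Take 2 servings of cottage cheese: +26.0 g protein for $1.30 (total $2.10, still need 53.0 g).
Take 1.893 servings of chicken breast: +53.0 g protein for $3.12 (total $5.22, still need 0.0 g).
Greedy by cheapest-per-g is optimal for a single linear constraint, so the minimum cost is $5.22.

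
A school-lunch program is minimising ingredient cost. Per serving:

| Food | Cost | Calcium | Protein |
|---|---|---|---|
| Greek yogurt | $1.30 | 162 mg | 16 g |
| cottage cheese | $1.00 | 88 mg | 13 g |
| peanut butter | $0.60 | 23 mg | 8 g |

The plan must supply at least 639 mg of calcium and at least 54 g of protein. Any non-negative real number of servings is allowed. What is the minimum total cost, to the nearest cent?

This is a tiny linear program; its minimum lies at a vertex of the feasible set. List the vertices and price them.
Greek yogurt only: max(639/162, 54/16) = 3.944 servings → $5.13.
cottage cheese only: max(639/88, 54/13) = 7.261 servings → $7.26.
peanut butter only: max(639/23, 54/8) = 27.78 servings → $16.67.
Greek yogurt + cottage cheese: intersection lies outside the first quadrant.
Greek yogurt + peanut butter: the both-tight solution has a negative serving — not a feasible corner.
cottage cheese + peanut butter: the both-tight solution has a negative serving — not a feasible corner.
So the least-cost plan costs $5.13.

$5.13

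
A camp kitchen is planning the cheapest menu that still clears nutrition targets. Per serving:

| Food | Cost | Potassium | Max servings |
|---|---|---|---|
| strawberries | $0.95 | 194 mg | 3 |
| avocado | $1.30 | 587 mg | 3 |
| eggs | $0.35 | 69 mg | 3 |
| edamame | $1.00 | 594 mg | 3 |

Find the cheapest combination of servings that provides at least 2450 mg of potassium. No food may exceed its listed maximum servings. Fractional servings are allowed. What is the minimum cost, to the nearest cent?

$4.48

Cost per mg of potassium: edamame $0.0017, avocado $0.0022, strawberries $0.0049, eggs $0.0051.
Take 3 servings of edamame: +1782.0 mg potassium for $3.00 (total $3.00, still need 668.0 mg).
Take 1.138 servings of avocado: +668.0 mg potassium for $1.48 (total $4.48, still need 0.0 mg).
Filling from the cheapest source first is optimal under one linear minimum: $4.48.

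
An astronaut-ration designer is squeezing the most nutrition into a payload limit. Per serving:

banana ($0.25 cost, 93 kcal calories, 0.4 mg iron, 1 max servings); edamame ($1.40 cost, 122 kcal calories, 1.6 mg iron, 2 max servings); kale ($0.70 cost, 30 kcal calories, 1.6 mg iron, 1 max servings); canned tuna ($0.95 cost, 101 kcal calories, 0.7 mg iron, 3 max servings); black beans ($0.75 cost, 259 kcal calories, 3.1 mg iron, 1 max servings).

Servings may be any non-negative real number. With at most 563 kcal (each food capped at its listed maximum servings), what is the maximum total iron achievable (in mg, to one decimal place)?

8.1 mg

Iron per kcal: kale 0.05333, edamame 0.01311, black beans 0.01197, canned tuna 0.006931, banana 0.004301.
Take 1 serving of kale: uses 30 kcal, +1.6 mg iron (running total 1.6 mg).
Take 2 servings of edamame: uses 244 kcal, +3.2 mg iron (running total 4.8 mg).
Take 1 serving of black beans: uses 259 kcal, +3.1 mg iron (running total 7.9 mg).
Take 0.297 servings of canned tuna: uses 30 kcal, +0.2 mg iron (running total 8.1 mg).
Greedy by best ratio exhausts the calories allowance optimally: 8.1 mg.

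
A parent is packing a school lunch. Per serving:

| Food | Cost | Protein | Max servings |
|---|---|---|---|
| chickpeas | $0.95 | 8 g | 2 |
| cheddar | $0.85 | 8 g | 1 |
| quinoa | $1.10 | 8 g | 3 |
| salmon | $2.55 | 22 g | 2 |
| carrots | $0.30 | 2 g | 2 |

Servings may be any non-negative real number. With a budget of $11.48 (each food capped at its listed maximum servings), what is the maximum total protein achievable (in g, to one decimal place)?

Protein per dollar: cheddar 9.412, salmon 8.627, chickpeas 8.421, quinoa 7.273, carrots 6.667.
Take 1 serving of cheddar: spends $0.85, +8.0 g protein (running total 8.0 g).
Take 2 servings of salmon: spends $5.10, +44.0 g protein (running total 52.0 g).
Take 2 servings of chickpeas: spends $1.90, +16.0 g protein (running total 68.0 g).
Take 3 servings of quinoa: spends $3.30, +24.0 g protein (running total 92.0 g).
Take 1.1 servings of carrots: spends $0.33, +2.2 g protein (running total 94.2 g).
Filling greedily by protein-per-dollar is optimal for one linear limit, giving 94.2 g.

94.2 g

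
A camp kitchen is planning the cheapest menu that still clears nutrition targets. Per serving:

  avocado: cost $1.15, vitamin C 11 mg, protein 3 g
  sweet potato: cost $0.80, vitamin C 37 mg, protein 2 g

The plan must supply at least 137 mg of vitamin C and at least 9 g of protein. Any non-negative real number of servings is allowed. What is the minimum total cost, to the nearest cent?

$3.57

This is a tiny linear program; its minimum lies at a vertex of the feasible set. List the vertices and price them.
avocado only: max(137/11, 9/3) = 12.45 servings → $14.32.
sweet potato only: max(137/37, 9/2) = 4.5 servings → $3.60.
avocado + sweet potato with both tight: 0.6629 servings and 3.506 servings → $3.57.
The minimum over all feasible corners is $3.57.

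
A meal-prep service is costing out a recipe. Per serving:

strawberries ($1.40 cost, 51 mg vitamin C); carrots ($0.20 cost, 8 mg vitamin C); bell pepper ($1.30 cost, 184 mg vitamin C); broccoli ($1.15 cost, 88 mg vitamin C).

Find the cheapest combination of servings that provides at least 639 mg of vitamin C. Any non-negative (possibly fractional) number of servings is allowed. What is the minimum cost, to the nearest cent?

Cost per mg of vitamin C: bell pepper $0.0071, broccoli $0.0131, carrots $0.0250, strawberries $0.0275.
With no serving limits, use only bell pepper: 639 mg / 184 mg = 3.473 servings × $1.30 = $4.51.

$4.51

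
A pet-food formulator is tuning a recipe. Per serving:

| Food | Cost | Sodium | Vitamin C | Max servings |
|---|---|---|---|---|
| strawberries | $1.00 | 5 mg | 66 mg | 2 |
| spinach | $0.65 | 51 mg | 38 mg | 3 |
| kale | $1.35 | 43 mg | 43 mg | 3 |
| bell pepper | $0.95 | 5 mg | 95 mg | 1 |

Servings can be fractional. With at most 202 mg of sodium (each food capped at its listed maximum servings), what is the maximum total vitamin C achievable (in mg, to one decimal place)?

Vitamin C per mg sodium: bell pepper 19, strawberries 13.2, kale 1, spinach 0.7451.
Take 1 serving of bell pepper: uses 5 mg sodium, +95.0 mg vitamin C (running total 95.0 mg).
Take 2 servings of strawberries: uses 10 mg sodium, +132.0 mg vitamin C (running total 227.0 mg).
Take 3 servings of kale: uses 129 mg sodium, +129.0 mg vitamin C (running total 356.0 mg).
Take 1.137 servings of spinach: uses 58 mg sodium, +43.2 mg vitamin C (running total 399.2 mg).
Filling greedily by vitamin C-per-mg sodium is optimal for one linear limit, giving 399.2 mg.

399.2 mg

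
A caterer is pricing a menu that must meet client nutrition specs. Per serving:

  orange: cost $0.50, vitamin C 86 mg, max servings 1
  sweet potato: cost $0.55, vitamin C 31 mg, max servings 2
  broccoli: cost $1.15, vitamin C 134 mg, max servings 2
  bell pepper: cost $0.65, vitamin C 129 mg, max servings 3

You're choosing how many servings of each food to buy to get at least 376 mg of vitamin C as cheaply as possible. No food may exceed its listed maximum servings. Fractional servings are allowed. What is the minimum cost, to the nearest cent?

Cost per mg of vitamin C: bell pepper $0.0050, orange $0.0058, broccoli $0.0086, sweet potato $0.0177.
Take 2.915 servings of bell pepper: +376.0 mg vitamin C for $1.89 (total $1.89, still need 0.0 mg).
Greedy by cheapest-per-mg is optimal for a single linear constraint, so the minimum cost is $1.89.

$1.89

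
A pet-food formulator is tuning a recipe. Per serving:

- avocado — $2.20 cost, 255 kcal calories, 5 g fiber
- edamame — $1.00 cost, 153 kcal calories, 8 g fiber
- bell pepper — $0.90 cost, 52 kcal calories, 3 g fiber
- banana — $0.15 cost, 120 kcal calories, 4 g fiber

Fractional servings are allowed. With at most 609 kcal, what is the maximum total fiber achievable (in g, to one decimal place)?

Fiber per kcal: bell pepper 0.05769, edamame 0.05229, banana 0.03333, avocado 0.01961.
With no serving limits, spend the whole calories allowance on bell pepper: 609 kcal / 52 kcal × 3 g = 35.1 g.

35.1 g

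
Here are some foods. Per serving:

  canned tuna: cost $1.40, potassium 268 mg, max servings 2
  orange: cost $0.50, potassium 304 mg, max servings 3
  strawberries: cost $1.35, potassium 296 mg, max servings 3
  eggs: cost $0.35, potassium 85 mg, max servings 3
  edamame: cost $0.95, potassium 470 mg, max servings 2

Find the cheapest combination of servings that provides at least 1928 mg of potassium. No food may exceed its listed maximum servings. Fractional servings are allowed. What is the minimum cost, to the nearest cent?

$3.71

Cost per mg of potassium: orange $0.0016, edamame $0.0020, eggs $0.0041, strawberries $0.0046, canned tuna $0.0052.
Take 3 servings of orange: +912.0 mg potassium for $1.50 (total $1.50, still need 1016.0 mg).
Take 2 servings of edamame: +940.0 mg potassium for $1.90 (total $3.40, still need 76.0 mg).
Take 0.8941 servings of eggs: +76.0 mg potassium for $0.31 (total $3.71, still need 0.0 mg).
Greedy by cheapest-per-mg is optimal for a single linear constraint, so the minimum cost is $3.71.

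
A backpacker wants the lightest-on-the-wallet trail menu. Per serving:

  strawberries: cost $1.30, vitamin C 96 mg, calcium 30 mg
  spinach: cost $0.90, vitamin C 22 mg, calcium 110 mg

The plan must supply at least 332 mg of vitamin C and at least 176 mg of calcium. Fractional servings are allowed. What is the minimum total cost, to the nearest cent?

$4.92

For a min-cost LP with two ≥-constraints, a basic feasible solution has at most two positive variables.
strawberries only: max(332/96, 176/30) = 5.867 servings → $7.63.
spinach only: max(332/22, 176/110) = 15.09 servings → $13.58.
strawberries + spinach with both tight: 3.298 servings and 0.7006 servings → $4.92.
The minimum over all feasible corners is $4.92.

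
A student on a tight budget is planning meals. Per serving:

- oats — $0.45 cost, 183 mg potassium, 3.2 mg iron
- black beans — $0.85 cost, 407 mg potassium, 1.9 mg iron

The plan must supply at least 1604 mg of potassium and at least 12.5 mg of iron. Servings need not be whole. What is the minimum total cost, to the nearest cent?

$3.49

A basic optimal solution has at most two foods positive. Try each food alone and each pair with both targets met exactly.
oats only: max(1604/183, 12.5/3.2) = 8.765 servings → $3.94.
black beans only: max(1604/407, 12.5/1.9) = 6.579 servings → $5.59.
oats + black beans with both tight: 2.137 servings and 2.98 servings → $3.49.
Cheapest feasible corner: $3.49.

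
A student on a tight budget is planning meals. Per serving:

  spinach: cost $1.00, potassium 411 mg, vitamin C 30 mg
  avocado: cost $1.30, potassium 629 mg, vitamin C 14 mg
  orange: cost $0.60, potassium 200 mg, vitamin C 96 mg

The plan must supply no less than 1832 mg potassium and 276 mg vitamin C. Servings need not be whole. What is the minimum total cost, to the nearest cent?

For a min-cost LP with two ≥-constraints, a basic feasible solution has at most two positive variables.
spinach only: max(1832/411, 276/30) = 9.2 servings → $9.20.
avocado only: max(1832/629, 276/14) = 19.71 servings → $25.63.
orange only: max(1832/200, 276/96) = 9.16 servings → $5.50.
spinach + avocado with both targets exact would need a negative amount; discard.
spinach + orange with both tight: 3.607 servings and 1.748 servings → $4.66.
avocado + orange with both tight: 2.096 servings and 2.569 servings → $4.27.
So the least-cost plan costs $4.27.

$4.27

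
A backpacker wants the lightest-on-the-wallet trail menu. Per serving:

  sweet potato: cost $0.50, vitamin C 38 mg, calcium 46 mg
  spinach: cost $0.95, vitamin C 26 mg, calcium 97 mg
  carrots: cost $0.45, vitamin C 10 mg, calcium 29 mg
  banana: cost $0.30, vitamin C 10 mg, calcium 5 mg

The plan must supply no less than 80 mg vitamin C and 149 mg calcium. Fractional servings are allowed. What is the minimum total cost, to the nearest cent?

Minimising a linear cost over {vitamin C ≥ 80, calcium ≥ 149, servings ≥ 0} — the optimum is at a vertex, using one or two foods.
sweet potato only: max(80/38, 149/46) = 3.239 servings → $1.62.
spinach only: max(80/26, 149/97) = 3.077 servings → $2.92.
carrots only: max(80/10, 149/29) = 8 servings → $3.60.
banana only: max(80/10, 149/5) = 29.8 servings → $8.94.
sweet potato + spinach with both tight: 1.561 servings and 0.796 servings → $1.54.
sweet potato + carrots with both tight: 1.293 servings and 3.087 servings → $2.04.
sweet potato + banana with both targets exact would need a negative amount; discard.
spinach + carrots: the both-tight solution has a negative serving — not a feasible corner.
spinach + banana with both tight: 1.298 servings and 4.626 servings → $2.62.
carrots + banana with both tight: 4.542 servings and 3.458 servings → $3.08.
So the least-cost plan costs $1.54.

$1.54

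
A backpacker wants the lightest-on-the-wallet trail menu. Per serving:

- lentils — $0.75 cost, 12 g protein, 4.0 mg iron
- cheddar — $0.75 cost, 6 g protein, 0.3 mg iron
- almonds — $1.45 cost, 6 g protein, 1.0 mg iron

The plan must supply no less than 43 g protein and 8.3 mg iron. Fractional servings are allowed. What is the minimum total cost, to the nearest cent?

$2.69

At the optimum either one food covers both requirements or two foods hit both targets exactly; no other combination can be cheaper.
lentils only: max(43/12, 8.3/4.0) = 3.583 servings → $2.69.
cheddar only: max(43/6, 8.3/0.3) = 27.67 servings → $20.75.
almonds only: max(43/6, 8.3/1.0) = 8.3 servings → $12.04.
lentils + cheddar with both tight: 1.809 servings and 3.549 servings → $4.02.
lentils + almonds with both tight: 0.5667 servings and 6.033 servings → $9.17.
cheddar + almonds: the both-tight solution has a negative serving — not a feasible corner.
So the least-cost plan costs $2.69.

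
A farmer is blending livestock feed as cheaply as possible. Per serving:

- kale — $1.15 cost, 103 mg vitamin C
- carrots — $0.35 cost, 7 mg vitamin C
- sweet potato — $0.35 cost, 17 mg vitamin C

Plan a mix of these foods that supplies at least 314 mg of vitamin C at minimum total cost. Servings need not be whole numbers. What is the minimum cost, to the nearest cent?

$3.51

Cost per mg of vitamin C: kale $0.0112, sweet potato $0.0206, carrots $0.0500.
With no serving limits, use only kale: 314 mg / 103 mg = 3.049 servings × $1.15 = $3.51.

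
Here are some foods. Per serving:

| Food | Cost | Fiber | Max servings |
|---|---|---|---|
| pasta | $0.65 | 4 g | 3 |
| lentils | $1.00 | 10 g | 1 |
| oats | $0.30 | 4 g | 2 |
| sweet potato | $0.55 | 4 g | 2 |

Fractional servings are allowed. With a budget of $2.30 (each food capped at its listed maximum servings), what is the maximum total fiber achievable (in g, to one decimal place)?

23.1 g

Fiber per dollar: oats 13.33, lentils 10, sweet potato 7.273, pasta 6.154.
Take 2 servings of oats: spends $0.60, +8.0 g fiber (running total 8.0 g).
Take 1 serving of lentils: spends $1.00, +10.0 g fiber (running total 18.0 g).
Take 1.273 servings of sweet potato: spends $0.70, +5.1 g fiber (running total 23.1 g).
Filling greedily by fiber-per-dollar is optimal for one linear limit, giving 23.1 g.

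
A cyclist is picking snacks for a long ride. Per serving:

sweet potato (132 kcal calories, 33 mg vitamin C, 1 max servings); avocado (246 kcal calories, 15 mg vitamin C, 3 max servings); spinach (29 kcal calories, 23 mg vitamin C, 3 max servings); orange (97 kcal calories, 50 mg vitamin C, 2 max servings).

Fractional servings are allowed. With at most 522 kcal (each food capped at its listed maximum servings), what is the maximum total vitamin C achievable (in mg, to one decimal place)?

Vitamin C per kcal: spinach 0.7931, orange 0.5155, sweet potato 0.25, avocado 0.06098.
Take 3 servings of spinach: uses 87 kcal, +69.0 mg vitamin C (running total 69.0 mg).
Take 2 servings of orange: uses 194 kcal, +100.0 mg vitamin C (running total 169.0 mg).
Take 1 serving of sweet potato: uses 132 kcal, +33.0 mg vitamin C (running total 202.0 mg).
Take 0.4431 servings of avocado: uses 109 kcal, +6.6 mg vitamin C (running total 208.6 mg).
Filling greedily by vitamin C-per-kcal is optimal for one linear limit, giving 208.6 mg.

208.6 mg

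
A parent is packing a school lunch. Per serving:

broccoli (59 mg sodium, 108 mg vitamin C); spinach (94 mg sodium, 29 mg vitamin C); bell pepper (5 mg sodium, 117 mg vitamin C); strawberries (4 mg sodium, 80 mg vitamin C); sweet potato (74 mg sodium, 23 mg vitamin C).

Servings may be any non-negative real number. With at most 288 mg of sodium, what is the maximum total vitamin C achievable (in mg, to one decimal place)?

6739.2 mg

Vitamin C per mg sodium: bell pepper 23.4, strawberries 20, broccoli 1.831, sweet potato 0.3108, spinach 0.3085.
With no serving limits, spend the whole sodium allowance on bell pepper: 288 mg / 5 mg × 117 mg = 6739.2 mg.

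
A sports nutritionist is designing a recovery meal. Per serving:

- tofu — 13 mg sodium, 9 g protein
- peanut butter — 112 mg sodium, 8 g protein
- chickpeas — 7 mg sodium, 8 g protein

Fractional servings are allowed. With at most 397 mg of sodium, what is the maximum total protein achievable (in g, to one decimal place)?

Protein per mg sodium: chickpeas 1.143, tofu 0.6923, peanut butter 0.07143.
With no serving limits, spend the whole sodium allowance on chickpeas: 397 mg / 7 mg × 8 g = 453.7 g.

453.7 g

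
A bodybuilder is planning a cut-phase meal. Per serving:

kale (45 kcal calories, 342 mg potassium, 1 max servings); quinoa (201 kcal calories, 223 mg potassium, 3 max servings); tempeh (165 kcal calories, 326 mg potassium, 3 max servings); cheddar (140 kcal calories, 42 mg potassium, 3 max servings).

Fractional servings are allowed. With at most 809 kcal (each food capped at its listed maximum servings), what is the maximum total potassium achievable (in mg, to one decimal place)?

1618.4 mg

Potassium per kcal: kale 7.6, tempeh 1.976, quinoa 1.109, cheddar 0.3.
Take 1 serving of kale: uses 45 kcal, +342.0 mg potassium (running total 342.0 mg).
Take 3 servings of tempeh: uses 495 kcal, +978.0 mg potassium (running total 1320.0 mg).
Take 1.338 servings of quinoa: uses 269 kcal, +298.4 mg potassium (running total 1618.4 mg).
Greedy by best ratio exhausts the calories allowance optimally: 1618.4 mg.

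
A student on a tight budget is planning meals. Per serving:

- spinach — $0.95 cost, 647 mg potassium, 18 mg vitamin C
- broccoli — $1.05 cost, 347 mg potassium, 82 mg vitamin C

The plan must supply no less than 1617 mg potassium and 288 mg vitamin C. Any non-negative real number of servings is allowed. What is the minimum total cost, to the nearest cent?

For a min-cost LP with two ≥-constraints, a basic feasible solution has at most two positive variables.
spinach only: max(1617/647, 288/18) = 16 servings → $15.20.
broccoli only: max(1617/347, 288/82) = 4.66 servings → $4.89.
spinach + broccoli with both tight: 0.6977 servings and 3.359 servings → $4.19.
Cheapest feasible corner: $4.19.

$4.19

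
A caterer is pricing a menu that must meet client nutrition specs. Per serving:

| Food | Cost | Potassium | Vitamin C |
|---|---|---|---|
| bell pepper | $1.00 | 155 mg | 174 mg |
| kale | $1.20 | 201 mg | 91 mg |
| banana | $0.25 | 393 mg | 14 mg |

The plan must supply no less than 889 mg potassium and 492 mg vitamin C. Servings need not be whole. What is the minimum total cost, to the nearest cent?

$3.03

Compare the cost at each extreme point of the feasible region.
bell pepper only: max(889/155, 492/174) = 5.735 servings → $5.74.
kale only: max(889/201, 492/91) = 5.407 servings → $6.49.
banana only: max(889/393, 492/14) = 35.14 servings → $8.79.
bell pepper + kale with both tight: 0.8622 servings and 3.758 servings → $5.37.
bell pepper + banana with both tight: 2.732 servings and 1.184 servings → $3.03.
kale + banana: the both-tight solution has a negative serving — not a feasible corner.
So the least-cost plan costs $3.03.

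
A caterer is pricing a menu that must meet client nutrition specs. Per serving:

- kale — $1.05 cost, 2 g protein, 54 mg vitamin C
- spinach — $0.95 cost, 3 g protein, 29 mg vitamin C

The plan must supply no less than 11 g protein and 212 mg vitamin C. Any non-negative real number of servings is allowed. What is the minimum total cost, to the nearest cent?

$4.75

kale only: max(11/2, 212/54) = 5.5 servings → $5.78.
spinach only: max(11/3, 212/29) = 7.31 servings → $6.94.
kale + spinach with both tight: 3.048 servings and 1.635 servings → $4.75.
The minimum over all feasible corners is $4.75.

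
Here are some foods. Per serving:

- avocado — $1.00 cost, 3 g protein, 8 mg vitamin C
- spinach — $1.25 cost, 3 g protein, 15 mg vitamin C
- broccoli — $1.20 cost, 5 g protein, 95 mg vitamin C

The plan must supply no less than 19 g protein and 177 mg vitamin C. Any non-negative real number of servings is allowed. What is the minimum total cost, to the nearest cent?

$4.56

A basic optimal solution has at most two foods positive. Try each food alone and each pair with both targets met exactly.
avocado only: max(19/3, 177/8) = 22.12 servings → $22.12.
spinach only: max(19/3, 177/15) = 11.8 servings → $14.75.
broccoli only: max(19/5, 177/95) = 3.8 servings → $4.56.
avocado + spinach: intersection lies outside the first quadrant.
avocado + broccoli with both tight: 3.755 servings and 1.547 servings → $5.61.
spinach + broccoli with both tight: 4.381 servings and 1.171 servings → $6.88.
The minimum over all feasible corners is $4.56.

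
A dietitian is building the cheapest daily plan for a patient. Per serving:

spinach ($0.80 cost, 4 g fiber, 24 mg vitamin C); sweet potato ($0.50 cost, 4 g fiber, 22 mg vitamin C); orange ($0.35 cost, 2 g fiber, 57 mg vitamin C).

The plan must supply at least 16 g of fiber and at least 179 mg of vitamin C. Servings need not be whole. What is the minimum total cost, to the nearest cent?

$2.20

For a min-cost LP with two ≥-constraints, a basic feasible solution has at most two positive variables.
spinach only: max(16/4, 179/24) = 7.458 servings → $5.97.
sweet potato only: max(16/4, 179/22) = 8.136 servings → $4.07.
orange only: max(16/2, 179/57) = 8 servings → $2.80.
spinach + sweet potato: intersection lies outside the first quadrant.
spinach + orange with both tight: 3.078 servings and 1.844 servings → $3.11.
sweet potato + orange with both tight: 3.011 servings and 1.978 servings → $2.20.
The minimum over all feasible corners is $2.20.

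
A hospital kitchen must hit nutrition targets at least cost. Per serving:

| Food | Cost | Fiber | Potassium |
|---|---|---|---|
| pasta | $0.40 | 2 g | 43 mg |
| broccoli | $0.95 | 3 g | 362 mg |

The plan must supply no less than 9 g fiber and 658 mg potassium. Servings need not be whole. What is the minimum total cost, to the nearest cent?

For a min-cost LP with two ≥-constraints, a basic feasible solution has at most two positive variables.
pasta only: max(9/2, 658/43) = 15.3 servings → $6.12.
broccoli only: max(9/3, 658/362) = 3 servings → $2.85.
pasta + broccoli with both tight: 2.158 servings and 1.561 servings → $2.35.
The minimum over all feasible corners is $2.35.

$2.35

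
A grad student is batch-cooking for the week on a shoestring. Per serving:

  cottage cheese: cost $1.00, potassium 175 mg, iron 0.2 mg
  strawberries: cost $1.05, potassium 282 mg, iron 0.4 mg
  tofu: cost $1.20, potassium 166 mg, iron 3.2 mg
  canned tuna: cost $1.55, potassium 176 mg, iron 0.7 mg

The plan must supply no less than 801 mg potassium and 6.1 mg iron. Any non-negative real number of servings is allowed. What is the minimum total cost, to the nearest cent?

$3.96

An LP optimum is at a vertex; with two nutrient constraints at most two foods are used. Check each candidate.
cottage cheese only: max(801/175, 6.1/0.2) = 30.5 servings → $30.50.
strawberries only: max(801/282, 6.1/0.4) = 15.25 servings → $16.01.
tofu only: max(801/166, 6.1/3.2) = 4.825 servings → $5.79.
canned tuna only: max(801/176, 6.1/0.7) = 8.714 servings → $13.51.
cottage cheese + strawberries: intersection lies outside the first quadrant.
cottage cheese + tofu with both tight: 2.943 servings and 1.722 servings → $5.01.
cottage cheese + canned tuna: intersection lies outside the first quadrant.
strawberries + tofu with both tight: 1.855 servings and 1.674 servings → $3.96.
strawberries + canned tuna with both targets exact would need a negative amount; discard.
tofu + canned tuna with both tight: 1.147 servings and 3.469 servings → $6.75.
So the least-cost plan costs $3.96.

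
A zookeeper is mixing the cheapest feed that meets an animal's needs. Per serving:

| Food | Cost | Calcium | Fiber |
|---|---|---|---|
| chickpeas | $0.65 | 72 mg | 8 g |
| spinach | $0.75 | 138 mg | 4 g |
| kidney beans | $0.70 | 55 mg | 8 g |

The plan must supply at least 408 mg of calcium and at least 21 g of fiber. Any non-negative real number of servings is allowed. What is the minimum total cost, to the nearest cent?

$2.62

At the optimum either one food covers both requirements or two foods hit both targets exactly; no other combination can be cheaper.
chickpeas only: max(408/72, 21/8) = 5.667 servings → $3.68.
spinach only: max(408/138, 21/4) = 5.25 servings → $3.94.
kidney beans only: max(408/55, 21/8) = 7.418 servings → $5.19.
chickpeas + spinach with both tight: 1.551 servings and 2.147 servings → $2.62.
chickpeas + kidney beans with both targets exact would need a negative amount; discard.
spinach + kidney beans with both tight: 2.386 servings and 1.432 servings → $2.79.
So the least-cost plan costs $2.62.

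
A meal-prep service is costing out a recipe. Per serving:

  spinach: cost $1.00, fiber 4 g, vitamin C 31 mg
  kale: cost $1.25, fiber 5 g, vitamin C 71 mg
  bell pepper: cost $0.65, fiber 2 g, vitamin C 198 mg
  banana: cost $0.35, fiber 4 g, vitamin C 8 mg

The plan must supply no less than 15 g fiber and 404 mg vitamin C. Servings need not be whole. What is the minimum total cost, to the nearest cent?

spinach only: max(15/4, 404/31) = 13.03 servings → $13.03.
kale only: max(15/5, 404/71) = 5.69 servings → $7.11.
bell pepper only: max(15/2, 404/198) = 7.5 servings → $4.88.
banana only: max(15/4, 404/8) = 50.5 servings → $17.68.
spinach + kale: the both-tight solution has a negative serving — not a feasible corner.
spinach + bell pepper with both tight: 2.962 servings and 1.577 servings → $3.99.
spinach + banana: the both-tight solution has a negative serving — not a feasible corner.
kale + bell pepper with both tight: 2.55 servings and 1.126 servings → $3.92.
kale + banana: intersection lies outside the first quadrant.
bell pepper + banana with both tight: 1.928 servings and 2.786 servings → $2.23.
The minimum over all feasible corners is $2.23.

$2.23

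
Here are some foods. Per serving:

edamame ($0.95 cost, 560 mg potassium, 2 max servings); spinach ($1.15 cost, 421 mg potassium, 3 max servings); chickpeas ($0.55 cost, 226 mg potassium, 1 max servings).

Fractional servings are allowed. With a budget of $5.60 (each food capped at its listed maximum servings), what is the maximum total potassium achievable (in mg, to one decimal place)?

2499.2 mg

Potassium per dollar: edamame 589.5, chickpeas 410.9, spinach 366.1.
Take 2 servings of edamame: spends $1.90, +1120.0 mg potassium (running total 1120.0 mg).
Take 1 serving of chickpeas: spends $0.55, +226.0 mg potassium (running total 1346.0 mg).
Take 2.739 servings of spinach: spends $3.15, +1153.2 mg potassium (running total 2499.2 mg).
Greedy by best ratio exhausts the cost allowance optimally: 2499.2 mg.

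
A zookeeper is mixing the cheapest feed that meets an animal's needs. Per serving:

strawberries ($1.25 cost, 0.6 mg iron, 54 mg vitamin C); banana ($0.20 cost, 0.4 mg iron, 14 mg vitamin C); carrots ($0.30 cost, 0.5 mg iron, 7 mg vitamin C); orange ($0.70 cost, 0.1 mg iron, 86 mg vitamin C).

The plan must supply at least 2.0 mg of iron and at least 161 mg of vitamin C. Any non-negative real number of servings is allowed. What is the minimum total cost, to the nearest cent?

$1.72

Compare the cost at each extreme point of the feasible region.
strawberries only: max(2.0/0.6, 161/54) = 3.333 servings → $4.17.
banana only: max(2.0/0.4, 161/14) = 11.5 servings → $2.30.
carrots only: max(2.0/0.5, 161/7) = 23 servings → $6.90.
orange only: max(2.0/0.1, 161/86) = 20 servings → $14.00.
strawberries + banana with both tight: 2.758 servings and 0.8636 servings → $3.62.
strawberries + carrots with both tight: 2.917 servings and 0.5 servings → $3.80.
strawberries + orange with both targets exact would need a negative amount; discard.
banana + carrots: intersection lies outside the first quadrant.
banana + orange with both tight: 4.724 servings and 1.103 servings → $1.72.
carrots + orange with both tight: 3.686 servings and 1.572 servings → $2.21.
Cheapest feasible corner: $1.72.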